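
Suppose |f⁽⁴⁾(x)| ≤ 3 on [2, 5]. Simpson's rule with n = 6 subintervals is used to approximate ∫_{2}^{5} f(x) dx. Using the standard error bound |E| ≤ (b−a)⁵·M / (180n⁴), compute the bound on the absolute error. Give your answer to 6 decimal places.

|E| ≤ (3)⁵·3 / (180·6⁴) = 729/233280 = 0.003125.

0.003125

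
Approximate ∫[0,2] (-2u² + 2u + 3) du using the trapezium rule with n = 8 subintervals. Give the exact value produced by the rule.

4.625

h = (2 − 0)/8 = 0.25.
Nodes u₀,…,u₈ = 0, 0.25, 0.5, 0.75, 1, 1.25, 1.5, 1.75, 2.
f(u) = -2u² + 2u + 3: f₀=3, f₁=3.375, f₂=3.5, f₃=3.375, f₄=3, f₅=2.375, f₆=1.5, f₇=0.375, f₈=-1.
(h/2)·[f₀ + 2f₁ + 2f₂ + 2f₃ + 2f₄ + 2f₅ + 2f₆ + 2f₇ + f₈] = 0.125·(37) = 4.625.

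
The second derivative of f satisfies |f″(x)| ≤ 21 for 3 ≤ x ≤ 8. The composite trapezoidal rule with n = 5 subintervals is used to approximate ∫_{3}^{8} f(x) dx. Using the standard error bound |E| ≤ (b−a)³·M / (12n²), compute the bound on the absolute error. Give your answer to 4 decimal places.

|E| ≤ (5)³·21 / (12·5²) = 2625/300 = 8.7500.

8.7500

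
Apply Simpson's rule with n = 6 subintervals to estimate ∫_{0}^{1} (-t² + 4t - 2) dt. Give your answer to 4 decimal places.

-0.3333

h = (1 − 0)/6 = 0.166667.
Nodes t₀,…,t₆ = 0, 0.166667, 0.333333, 0.5, 0.666667, 0.833333, 1.
f(t) = -t² + 4t - 2: f₀=-2, f₁=-1.361111, f₂=-0.777778, f₃=-0.25, f₄=0.222222, f₅=0.638889, f₆=1.
(h/3)·[f₀ + 4f₁ + 2f₂ + 4f₃ + 2f₄ + 4f₅ + f₆] = 0.055556·(-6) = -0.3333.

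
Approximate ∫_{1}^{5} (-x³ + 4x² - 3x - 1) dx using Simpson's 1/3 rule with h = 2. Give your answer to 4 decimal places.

h = (5 − 1)/2 = 2.
Nodes x₀,…,x₂ = 1, 3, 5.
f(x) = -x³ + 4x² - 3x - 1: f₀=-1, f₁=-1, f₂=-41.
(h/3)·[f₀ + 4f₁ + f₂] = 0.666667·(-46) = -30.6667.

-30.6667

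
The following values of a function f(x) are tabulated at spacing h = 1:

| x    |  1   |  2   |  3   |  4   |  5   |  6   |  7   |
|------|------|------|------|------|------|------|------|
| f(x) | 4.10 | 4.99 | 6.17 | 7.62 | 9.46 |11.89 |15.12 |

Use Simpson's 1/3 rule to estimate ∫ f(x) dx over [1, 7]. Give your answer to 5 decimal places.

49.49333

h = 1, n = 6.
(h/3)·[y₀ + 4y₁ + 2y₂ + 4y₃ + 2y₄ + 4y₅ + y₆] = 0.333333·(148.48) = 49.49333.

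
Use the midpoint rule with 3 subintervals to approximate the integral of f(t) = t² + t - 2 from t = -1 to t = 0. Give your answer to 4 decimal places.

-2.1759

h = (0 − (-1))/3 = 0.333333.
Midpoints m₁,…,m₃ = -0.833333, -0.5, -0.166667.
f(m₁)=-2.138889, f(m₂)=-2.25, f(m₃)=-2.138889.
h·[f(m₁) + f(m₂) + f(m₃)] = 0.333333·(-6.527778) = -2.1759.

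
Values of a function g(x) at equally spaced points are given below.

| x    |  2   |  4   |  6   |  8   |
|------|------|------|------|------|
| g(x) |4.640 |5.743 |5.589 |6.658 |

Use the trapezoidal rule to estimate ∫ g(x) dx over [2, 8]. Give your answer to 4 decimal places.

33.9620

h = 2, n = 3.
(h/2)·[y₀ + 2y₁ + 2y₂ + y₃] = 1·(33.962) = 33.9620.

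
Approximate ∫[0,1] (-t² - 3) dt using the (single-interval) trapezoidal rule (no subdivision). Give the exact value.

-3.5

T = (b−a)/2 · [f(0) + f(1)] = 0.5·[(-3) + (-4)] = -3.5.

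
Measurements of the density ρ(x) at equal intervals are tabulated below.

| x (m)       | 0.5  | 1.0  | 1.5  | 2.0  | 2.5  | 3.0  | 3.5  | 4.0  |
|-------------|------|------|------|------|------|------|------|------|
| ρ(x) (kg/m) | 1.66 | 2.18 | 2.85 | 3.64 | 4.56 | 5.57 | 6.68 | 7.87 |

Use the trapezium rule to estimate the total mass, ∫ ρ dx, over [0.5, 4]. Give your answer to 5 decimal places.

h = 0.5, n = 7.
(h/2)·[y₀ + 2y₁ + 2y₂ + 2y₃ + 2y₄ + 2y₅ + 2y₆ + y₇] = 0.25·(60.49) = 15.12250.

15.12250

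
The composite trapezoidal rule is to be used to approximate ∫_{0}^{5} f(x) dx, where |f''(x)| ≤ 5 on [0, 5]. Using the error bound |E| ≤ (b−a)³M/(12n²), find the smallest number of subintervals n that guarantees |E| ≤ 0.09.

Need 625/(12n²) ≤ 0.09.
n² ≥ 625/(12·0.09) = 578.704 ⇒ n ≥ 24.0563, so the smallest n is 25.

25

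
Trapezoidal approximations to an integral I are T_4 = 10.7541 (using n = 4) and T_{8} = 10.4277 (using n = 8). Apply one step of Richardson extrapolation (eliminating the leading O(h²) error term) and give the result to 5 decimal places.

R = (4·T_{8} − T_4) / 3 = (4·10.4277 − 10.7541)/3 = (30.9567)/3 = 10.31890.

10.31890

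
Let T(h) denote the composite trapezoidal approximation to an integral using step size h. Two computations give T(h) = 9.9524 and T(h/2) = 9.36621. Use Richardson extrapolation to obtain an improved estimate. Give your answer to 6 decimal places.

R = (4·T(h/2) − T(h)) / 3 = (4·9.36621 − 9.9524)/3 = (27.51244)/3 = 9.170813.

9.170813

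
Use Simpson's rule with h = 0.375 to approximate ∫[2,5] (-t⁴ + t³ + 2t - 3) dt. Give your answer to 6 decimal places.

h = (5 − 2)/8 = 0.375.
Nodes t₀,…,t₈ = 2, 2.375, 2.75, 3.125, 3.5, 3.875, 4.25, 4.625, 5.
f(t) = -t⁴ + t³ + 2t - 3: f₀=-7, f₁=-16.670166015625, f₂=-33.89453125, f₃=-61.599853515625, f₄=-103.1875, f₅=-162.533447265625, f₆=-243.98828125, f₇=-352.377197265625, f₈=-493.
(h/3)·[f₀ + 4f₁ + 2f₂ + 4f₃ + 2f₄ + 4f₅ + 2f₆ + 4f₇ + f₈] = 0.125·(-3634.86328125) = -454.357910.

-454.357910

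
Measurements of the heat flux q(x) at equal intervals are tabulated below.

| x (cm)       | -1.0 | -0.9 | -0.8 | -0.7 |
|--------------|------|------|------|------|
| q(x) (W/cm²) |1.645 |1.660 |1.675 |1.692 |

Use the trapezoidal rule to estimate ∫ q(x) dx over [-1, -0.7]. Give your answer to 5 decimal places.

0.50035

h = 0.1, n = 3.
(h/2)·[y₀ + 2y₁ + 2y₂ + y₃] = 0.05·(10.007) = 0.50035.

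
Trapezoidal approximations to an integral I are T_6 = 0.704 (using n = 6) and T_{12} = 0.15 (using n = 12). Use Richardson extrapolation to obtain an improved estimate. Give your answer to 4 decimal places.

-0.0347

R = (4·T_{12} − T_6) / 3 = (4·0.15 − 0.704)/3 = (-0.104)/3 = -0.0347.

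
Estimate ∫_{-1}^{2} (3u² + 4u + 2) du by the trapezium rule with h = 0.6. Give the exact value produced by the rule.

21.54

h = (2 − (-1))/5 = 0.6.
Nodes u₀,…,u₅ = -1, -0.4, 0.2, 0.8, 1.4, 2.
f(u) = 3u² + 4u + 2: f₀=1, f₁=0.88, f₂=2.92, f₃=7.12, f₄=13.48, f₅=22.
(h/2)·[f₀ + 2f₁ + 2f₂ + 2f₃ + 2f₄ + f₅] = 0.3·(71.8) = 21.54.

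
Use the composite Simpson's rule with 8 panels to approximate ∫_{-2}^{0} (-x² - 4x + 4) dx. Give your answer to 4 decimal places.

h = (0 − (-2))/8 = 0.25.
Nodes x₀,…,x₈ = -2, -1.75, -1.5, -1.25, -1, -0.75, -0.5, -0.25, 0.
f(x) = -x² - 4x + 4: f₀=8, f₁=7.9375, f₂=7.75, f₃=7.4375, f₄=7, f₅=6.4375, f₆=5.75, f₇=4.9375, f₈=4.
(h/3)·[f₀ + 4f₁ + 2f₂ + 4f₃ + 2f₄ + 4f₅ + 2f₆ + 4f₇ + f₈] = 0.083333·(160) = 13.3333.

13.3333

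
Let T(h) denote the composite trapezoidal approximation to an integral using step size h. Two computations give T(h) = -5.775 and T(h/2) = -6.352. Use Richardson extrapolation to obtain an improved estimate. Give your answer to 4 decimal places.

-6.5443

R = (4·T(h/2) − T(h)) / 3 = (4·(-6.352) − (-5.775))/3 = (-19.633)/3 = -6.5443.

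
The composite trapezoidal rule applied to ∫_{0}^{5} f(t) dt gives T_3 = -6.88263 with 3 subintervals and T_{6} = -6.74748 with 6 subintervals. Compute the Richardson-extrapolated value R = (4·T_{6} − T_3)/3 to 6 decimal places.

R = (4·T_{6} − T_3) / 3 = (4·(-6.74748) − (-6.88263))/3 = (-20.10729)/3 = -6.702430.

-6.702430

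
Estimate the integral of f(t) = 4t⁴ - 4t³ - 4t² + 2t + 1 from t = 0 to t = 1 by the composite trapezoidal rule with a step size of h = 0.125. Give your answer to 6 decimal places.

h = (1 − 0)/8 = 0.125.
Nodes t₀,…,t₈ = 0, 0.125, 0.25, 0.375, 0.5, 0.625, 0.75, 0.875, 1.
f(t) = 4t⁴ - 4t³ - 4t² + 2t + 1: f₀=1, f₁=1.1806640625, f₂=1.203125, f₃=1.0556640625, f₄=0.75, f₅=0.3212890625, f₆=-0.171875, f₇=-0.6474609375, f₈=-1.
(h/2)·[f₀ + 2f₁ + 2f₂ + 2f₃ + 2f₄ + 2f₅ + 2f₆ + 2f₇ + f₈] = 0.0625·(7.3828125) = 0.461426.

0.461426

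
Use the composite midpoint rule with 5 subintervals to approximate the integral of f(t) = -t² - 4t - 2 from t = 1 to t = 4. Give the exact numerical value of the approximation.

-56.91

h = (4 − 1)/5 = 0.6.
Midpoints m₁,…,m₅ = 1.3, 1.9, 2.5, 3.1, 3.7.
f(m₁)=-8.89, f(m₂)=-13.21, f(m₃)=-18.25, f(m₄)=-24.01, f(m₅)=-30.49.
h·[f(m₁) + f(m₂) + f(m₃) + f(m₄) + f(m₅)] = 0.6·(-94.85) = -56.91.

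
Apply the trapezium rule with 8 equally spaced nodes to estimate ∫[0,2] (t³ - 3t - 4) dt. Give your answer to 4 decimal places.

-9.9184

h = (2 − 0)/7 = 0.285714.
Nodes t₀,…,t₇ = 0, 0.285714, 0.571429, 0.857143, 1.142857, 1.428571, 1.714286, 2.
f(t) = t³ - 3t - 4: f₀=-4, f₁=-4.833819, f₂=-5.527697, f₃=-5.941691, f₄=-5.935860, f₅=-5.370262, f₆=-4.104956, f₇=-2.
(h/2)·[f₀ + 2f₁ + 2f₂ + 2f₃ + 2f₄ + 2f₅ + 2f₆ + f₇] = 0.142857·(-69.428571) = -9.9184.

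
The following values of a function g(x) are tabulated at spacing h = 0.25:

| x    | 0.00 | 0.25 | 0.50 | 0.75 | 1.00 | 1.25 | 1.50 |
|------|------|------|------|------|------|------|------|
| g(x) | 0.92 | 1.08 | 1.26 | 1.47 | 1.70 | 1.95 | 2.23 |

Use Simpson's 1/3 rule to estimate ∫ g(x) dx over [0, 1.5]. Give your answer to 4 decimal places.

2.2558

h = 0.25, n = 6.
(h/3)·[y₀ + 4y₁ + 2y₂ + 4y₃ + 2y₄ + 4y₅ + y₆] = 0.083333·(27.07) = 2.2558.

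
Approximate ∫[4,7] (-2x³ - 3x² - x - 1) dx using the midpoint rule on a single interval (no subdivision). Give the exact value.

-1290

M = (b−a)·f(5.5) = 3·(-430) = -1290.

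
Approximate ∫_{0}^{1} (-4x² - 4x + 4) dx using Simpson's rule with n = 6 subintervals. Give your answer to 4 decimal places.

h = (1 − 0)/6 = 0.166667.
Nodes x₀,…,x₆ = 0, 0.166667, 0.333333, 0.5, 0.666667, 0.833333, 1.
f(x) = -4x² - 4x + 4: f₀=4, f₁=3.222222, f₂=2.222222, f₃=1, f₄=-0.444444, f₅=-2.111111, f₆=-4.
(h/3)·[f₀ + 4f₁ + 2f₂ + 4f₃ + 2f₄ + 4f₅ + f₆] = 0.055556·(12) = 0.6667.

0.6667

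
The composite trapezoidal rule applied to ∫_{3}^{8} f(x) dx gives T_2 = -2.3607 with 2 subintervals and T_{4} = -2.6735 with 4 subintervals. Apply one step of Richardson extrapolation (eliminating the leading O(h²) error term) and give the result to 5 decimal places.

R = (4·T_{4} − T_2) / 3 = (4·(-2.6735) − (-2.3607))/3 = (-8.3333)/3 = -2.77777.

-2.77777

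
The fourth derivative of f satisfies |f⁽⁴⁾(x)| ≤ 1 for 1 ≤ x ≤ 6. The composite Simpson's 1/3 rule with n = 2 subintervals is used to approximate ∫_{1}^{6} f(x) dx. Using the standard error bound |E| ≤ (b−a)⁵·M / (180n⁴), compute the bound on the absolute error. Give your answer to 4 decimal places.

1.0851

|E| ≤ (5)⁵·1 / (180·2⁴) = 3125/2880 = 1.0851.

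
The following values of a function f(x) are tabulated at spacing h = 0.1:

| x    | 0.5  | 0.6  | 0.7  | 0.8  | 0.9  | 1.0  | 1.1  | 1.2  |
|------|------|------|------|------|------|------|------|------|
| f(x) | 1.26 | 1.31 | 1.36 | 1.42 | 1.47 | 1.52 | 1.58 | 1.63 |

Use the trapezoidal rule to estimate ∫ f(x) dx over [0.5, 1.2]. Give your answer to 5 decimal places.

1.01050

h = 0.1, n = 7.
(h/2)·[y₀ + 2y₁ + 2y₂ + 2y₃ + 2y₄ + 2y₅ + 2y₆ + y₇] = 0.05·(20.21) = 1.01050.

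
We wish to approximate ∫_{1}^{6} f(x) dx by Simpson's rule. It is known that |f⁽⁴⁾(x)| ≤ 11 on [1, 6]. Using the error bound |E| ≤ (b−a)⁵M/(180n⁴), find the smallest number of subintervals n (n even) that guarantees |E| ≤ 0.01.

Need 34375/(180n⁴) ≤ 0.01.
n⁴ ≥ 34375/(180·0.01) = 19097.2 ⇒ n ≥ 11.7555, so the smallest even n is 12. (n must be even for Simpson's rule.)

12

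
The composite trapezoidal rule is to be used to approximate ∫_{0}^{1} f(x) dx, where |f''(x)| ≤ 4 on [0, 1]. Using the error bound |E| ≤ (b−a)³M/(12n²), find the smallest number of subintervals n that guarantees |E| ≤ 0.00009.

61

Need 4/(12n²) ≤ 0.00009.
n² ≥ 4/(12·0.00009) = 3703.7 ⇒ n ≥ 60.8581, so the smallest n is 61.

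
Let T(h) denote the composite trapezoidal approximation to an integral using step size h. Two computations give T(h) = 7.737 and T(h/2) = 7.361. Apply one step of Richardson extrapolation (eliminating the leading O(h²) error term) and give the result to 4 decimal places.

R = (4·T(h/2) − T(h)) / 3 = (4·7.361 − 7.737)/3 = (21.707)/3 = 7.2357.

7.2357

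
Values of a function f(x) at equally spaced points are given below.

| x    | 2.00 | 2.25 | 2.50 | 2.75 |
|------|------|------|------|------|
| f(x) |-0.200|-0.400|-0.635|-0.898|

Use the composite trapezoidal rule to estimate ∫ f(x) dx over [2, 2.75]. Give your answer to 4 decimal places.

h = 0.25, n = 3.
(h/2)·[y₀ + 2y₁ + 2y₂ + y₃] = 0.125·(-3.168) = -0.3960.

-0.3960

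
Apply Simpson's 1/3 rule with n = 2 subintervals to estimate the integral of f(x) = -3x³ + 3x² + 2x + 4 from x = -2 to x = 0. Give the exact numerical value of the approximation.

24

h = (0 − (-2))/2 = 1.
Nodes x₀,…,x₂ = -2, -1, 0.
f(x) = -3x³ + 3x² + 2x + 4: f₀=36, f₁=8, f₂=4.
(h/3)·[f₀ + 4f₁ + f₂] = 0.333333·(72) = 24.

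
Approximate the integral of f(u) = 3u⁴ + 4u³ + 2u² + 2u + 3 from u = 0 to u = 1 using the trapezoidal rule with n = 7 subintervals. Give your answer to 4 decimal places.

6.3142

h = (1 − 0)/7 = 0.142857.
Nodes u₀,…,u₇ = 0, 0.142857, 0.285714, 0.428571, 0.571429, 0.714286, 0.857143, 1.
f(u) = 3u⁴ + 4u³ + 2u² + 2u + 3: f₀=3, f₁=3.339442, f₂=3.847980, f₃=4.640566, f₄=5.862141, f₅=7.687630, f₆=10.321949, f₇=14.
(h/2)·[f₀ + 2f₁ + 2f₂ + 2f₃ + 2f₄ + 2f₅ + 2f₆ + f₇] = 0.071429·(88.399417) = 6.3142.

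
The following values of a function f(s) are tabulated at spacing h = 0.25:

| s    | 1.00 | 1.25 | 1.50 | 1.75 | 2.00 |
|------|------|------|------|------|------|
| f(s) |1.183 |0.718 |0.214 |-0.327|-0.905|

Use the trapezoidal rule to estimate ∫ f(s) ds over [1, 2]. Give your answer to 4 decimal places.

h = 0.25, n = 4.
(h/2)·[y₀ + 2y₁ + 2y₂ + 2y₃ + y₄] = 0.125·(1.488) = 0.1860.

0.1860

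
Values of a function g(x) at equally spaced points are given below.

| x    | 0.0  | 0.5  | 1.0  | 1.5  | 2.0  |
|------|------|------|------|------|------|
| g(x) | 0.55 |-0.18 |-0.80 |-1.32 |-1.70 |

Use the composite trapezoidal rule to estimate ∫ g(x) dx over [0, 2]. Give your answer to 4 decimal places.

-1.4375

h = 0.5, n = 4.
(h/2)·[y₀ + 2y₁ + 2y₂ + 2y₃ + y₄] = 0.25·(-5.75) = -1.4375.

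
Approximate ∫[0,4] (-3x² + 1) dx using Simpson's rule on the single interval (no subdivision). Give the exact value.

-60

S = (b−a)/6 · [f(0) + 4f(2) + f(4)] = 0.666667·[1 + 4·(-11) + (-47)] = -60.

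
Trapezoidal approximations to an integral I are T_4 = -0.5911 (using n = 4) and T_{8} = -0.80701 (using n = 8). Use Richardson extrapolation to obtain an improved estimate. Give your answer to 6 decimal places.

R = (4·T_{8} − T_4) / 3 = (4·(-0.80701) − (-0.5911))/3 = (-2.63694)/3 = -0.878980.

-0.878980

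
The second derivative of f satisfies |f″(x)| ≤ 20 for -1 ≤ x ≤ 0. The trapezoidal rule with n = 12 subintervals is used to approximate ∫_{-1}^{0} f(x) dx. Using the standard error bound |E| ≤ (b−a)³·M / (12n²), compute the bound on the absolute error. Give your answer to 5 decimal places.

0.01157

|E| ≤ (1)³·20 / (12·12²) = 20/1728 = 0.01157.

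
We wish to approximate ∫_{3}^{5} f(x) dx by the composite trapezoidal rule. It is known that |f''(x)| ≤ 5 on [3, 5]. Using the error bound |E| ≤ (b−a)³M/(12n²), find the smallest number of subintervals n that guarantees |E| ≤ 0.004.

Need 40/(12n²) ≤ 0.004.
n² ≥ 40/(12·0.004) = 833.333 ⇒ n ≥ 28.8675, so the smallest n is 29.

29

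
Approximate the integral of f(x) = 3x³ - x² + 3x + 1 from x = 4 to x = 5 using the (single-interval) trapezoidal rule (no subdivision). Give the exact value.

T = (b−a)/2 · [f(4) + f(5)] = 0.5·[189 + 366] = 277.5.

277.5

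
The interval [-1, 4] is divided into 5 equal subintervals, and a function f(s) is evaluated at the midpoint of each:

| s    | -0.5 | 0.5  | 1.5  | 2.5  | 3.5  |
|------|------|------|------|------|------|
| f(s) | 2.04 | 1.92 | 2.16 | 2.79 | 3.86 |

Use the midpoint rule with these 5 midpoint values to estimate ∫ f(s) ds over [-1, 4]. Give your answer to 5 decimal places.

12.77000

h = 1, n = 5.
h·[y(m₁) + y(m₂) + y(m₃) + y(m₄) + y(m₅)] = 1·(12.77) = 12.77000.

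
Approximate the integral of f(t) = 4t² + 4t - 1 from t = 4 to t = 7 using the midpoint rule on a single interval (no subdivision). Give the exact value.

426

M = (b−a)·f(5.5) = 3·(142) = 426.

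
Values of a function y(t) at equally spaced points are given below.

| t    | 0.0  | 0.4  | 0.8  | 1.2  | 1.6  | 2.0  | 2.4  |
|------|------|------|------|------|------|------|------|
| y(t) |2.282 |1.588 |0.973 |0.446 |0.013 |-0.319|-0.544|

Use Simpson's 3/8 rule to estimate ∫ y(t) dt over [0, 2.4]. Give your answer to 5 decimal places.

1.40925

h = 0.4, n = 6.
(3h/8)·[y₀ + 3y₁ + 3y₂ + 2y₃ + 3y₄ + 3y₅ + y₆] = 0.15·(9.395) = 1.40925.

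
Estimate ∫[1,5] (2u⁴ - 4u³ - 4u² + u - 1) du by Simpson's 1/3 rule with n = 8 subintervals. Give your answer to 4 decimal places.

468.3333

h = (5 − 1)/8 = 0.5.
Nodes u₀,…,u₈ = 1, 1.5, 2, 2.5, 3, 3.5, 4, 4.5, 5.
f(u) = 2u⁴ - 4u³ - 4u² + u - 1: f₀=-6, f₁=-11.875, f₂=-15, f₃=-7.875, f₄=20, f₅=82.125, f₆=195, f₇=378.125, f₈=654.
(h/3)·[f₀ + 4f₁ + 2f₂ + 4f₃ + 2f₄ + 4f₅ + 2f₆ + 4f₇ + f₈] = 0.166667·(2810) = 468.3333.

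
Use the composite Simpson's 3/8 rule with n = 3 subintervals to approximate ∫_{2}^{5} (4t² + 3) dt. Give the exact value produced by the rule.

h = (5 − 2)/3 = 1.
Nodes t₀,…,t₃ = 2, 3, 4, 5.
f(t) = 4t² + 3: f₀=19, f₁=39, f₂=67, f₃=103.
(3h/8)·[f₀ + 3f₁ + 3f₂ + f₃] = 0.375·(440) = 165.

165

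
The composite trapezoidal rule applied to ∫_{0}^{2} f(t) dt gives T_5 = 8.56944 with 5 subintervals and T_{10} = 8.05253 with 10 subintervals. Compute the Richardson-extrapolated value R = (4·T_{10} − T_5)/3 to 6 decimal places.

7.880227

R = (4·T_{10} − T_5) / 3 = (4·8.05253 − 8.56944)/3 = (23.64068)/3 = 7.880227.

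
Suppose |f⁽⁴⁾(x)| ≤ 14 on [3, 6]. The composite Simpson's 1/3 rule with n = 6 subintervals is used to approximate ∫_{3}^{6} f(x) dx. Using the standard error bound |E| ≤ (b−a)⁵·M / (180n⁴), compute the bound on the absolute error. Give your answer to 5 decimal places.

|E| ≤ (3)⁵·14 / (180·6⁴) = 3402/233280 = 0.01458.

0.01458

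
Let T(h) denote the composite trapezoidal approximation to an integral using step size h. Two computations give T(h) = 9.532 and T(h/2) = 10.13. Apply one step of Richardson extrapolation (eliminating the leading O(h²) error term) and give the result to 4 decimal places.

10.3293

R = (4·T(h/2) − T(h)) / 3 = (4·10.13 − 9.532)/3 = (30.988)/3 = 10.3293.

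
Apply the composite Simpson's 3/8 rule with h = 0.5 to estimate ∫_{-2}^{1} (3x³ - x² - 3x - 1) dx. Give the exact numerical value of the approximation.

-12.75

h = (1 − (-2))/6 = 0.5.
Nodes x₀,…,x₆ = -2, -1.5, -1, -0.5, 0, 0.5, 1.
f(x) = 3x³ - x² - 3x - 1: f₀=-23, f₁=-8.875, f₂=-2, f₃=-0.125, f₄=-1, f₅=-2.375, f₆=-2.
(3h/8)·[f₀ + 3f₁ + 3f₂ + 2f₃ + 3f₄ + 3f₅ + f₆] = 0.1875·(-68) = -12.75.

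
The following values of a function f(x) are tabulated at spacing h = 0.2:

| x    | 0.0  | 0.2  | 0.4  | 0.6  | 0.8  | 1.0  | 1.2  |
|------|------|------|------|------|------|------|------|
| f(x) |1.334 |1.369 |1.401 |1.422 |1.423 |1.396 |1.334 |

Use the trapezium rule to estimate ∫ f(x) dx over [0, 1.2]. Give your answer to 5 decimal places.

h = 0.2, n = 6.
(h/2)·[y₀ + 2y₁ + 2y₂ + 2y₃ + 2y₄ + 2y₅ + y₆] = 0.1·(16.690) = 1.66900.

1.66900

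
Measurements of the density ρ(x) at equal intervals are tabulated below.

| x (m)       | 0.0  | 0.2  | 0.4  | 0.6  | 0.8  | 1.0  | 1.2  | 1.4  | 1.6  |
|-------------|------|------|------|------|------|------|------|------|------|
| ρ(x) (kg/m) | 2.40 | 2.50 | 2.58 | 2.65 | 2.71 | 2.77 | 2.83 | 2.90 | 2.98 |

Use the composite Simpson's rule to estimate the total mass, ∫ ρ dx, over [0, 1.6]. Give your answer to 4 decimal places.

4.3267

h = 0.2, n = 8.
(h/3)·[y₀ + 4y₁ + 2y₂ + 4y₃ + 2y₄ + 4y₅ + 2y₆ + 4y₇ + y₈] = 0.066667·(64.90) = 4.3267.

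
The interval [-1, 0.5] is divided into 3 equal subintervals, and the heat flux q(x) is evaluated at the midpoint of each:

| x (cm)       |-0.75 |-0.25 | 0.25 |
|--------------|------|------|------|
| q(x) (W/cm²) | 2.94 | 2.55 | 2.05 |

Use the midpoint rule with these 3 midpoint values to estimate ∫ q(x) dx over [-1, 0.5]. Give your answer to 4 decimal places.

h = 0.5, n = 3.
h·[y(m₁) + y(m₂) + y(m₃)] = 0.5·(7.54) = 3.7700.

3.7700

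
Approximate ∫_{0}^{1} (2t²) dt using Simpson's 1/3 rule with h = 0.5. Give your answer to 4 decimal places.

h = (1 − 0)/2 = 0.5.
Nodes t₀,…,t₂ = 0, 0.5, 1.
f(t) = 2t²: f₀=0, f₁=0.5, f₂=2.
(h/3)·[f₀ + 4f₁ + f₂] = 0.166667·(4) = 0.6667.

0.6667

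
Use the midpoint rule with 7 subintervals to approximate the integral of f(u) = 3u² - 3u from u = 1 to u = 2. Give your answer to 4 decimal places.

2.4949

h = (2 − 1)/7 = 0.142857.
Midpoints m₁,…,m₇ = 1.071429, 1.214286, 1.357143, 1.5, 1.642857, 1.785714, 1.928571.
f(m₁)=0.229592, f(m₂)=0.780612, f(m₃)=1.454082, f(m₄)=2.25, f(m₅)=3.168367, f(m₆)=4.209184, f(m₇)=5.372449.
h·[f(m₁) + f(m₂) + f(m₃) + f(m₄) + f(m₅) + f(m₆) + f(m₇)] = 0.142857·(17.464286) = 2.4949.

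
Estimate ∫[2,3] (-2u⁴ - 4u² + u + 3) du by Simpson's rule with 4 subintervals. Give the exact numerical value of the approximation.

h = (3 − 2)/4 = 0.25.
Nodes u₀,…,u₄ = 2, 2.25, 2.5, 2.75, 3.
f(u) = -2u⁴ - 4u² + u + 3: f₀=-43, f₁=-66.2578125, f₂=-97.625, f₃=-138.8828125, f₄=-192.
(h/3)·[f₀ + 4f₁ + 2f₂ + 4f₃ + f₄] = 0.083333·(-1250.8125) = -104.234375.

-104.234375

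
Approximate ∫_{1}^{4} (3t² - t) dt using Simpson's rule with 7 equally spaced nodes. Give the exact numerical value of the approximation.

55.5

h = (4 − 1)/6 = 0.5.
Nodes t₀,…,t₆ = 1, 1.5, 2, 2.5, 3, 3.5, 4.
f(t) = 3t² - t: f₀=2, f₁=5.25, f₂=10, f₃=16.25, f₄=24, f₅=33.25, f₆=44.
(h/3)·[f₀ + 4f₁ + 2f₂ + 4f₃ + 2f₄ + 4f₅ + f₆] = 0.166667·(333) = 55.5.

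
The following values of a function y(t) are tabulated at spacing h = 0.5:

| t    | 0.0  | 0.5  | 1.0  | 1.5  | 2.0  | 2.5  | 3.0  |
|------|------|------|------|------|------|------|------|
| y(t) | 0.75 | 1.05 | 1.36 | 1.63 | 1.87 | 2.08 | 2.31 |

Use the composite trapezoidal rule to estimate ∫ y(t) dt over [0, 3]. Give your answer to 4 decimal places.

4.7600

h = 0.5, n = 6.
(h/2)·[y₀ + 2y₁ + 2y₂ + 2y₃ + 2y₄ + 2y₅ + y₆] = 0.25·(19.04) = 4.7600.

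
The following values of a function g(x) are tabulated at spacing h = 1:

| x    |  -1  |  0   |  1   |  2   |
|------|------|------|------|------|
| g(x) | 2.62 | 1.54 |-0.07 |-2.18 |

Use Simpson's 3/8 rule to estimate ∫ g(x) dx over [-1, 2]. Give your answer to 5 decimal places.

h = 1, n = 3.
(3h/8)·[y₀ + 3y₁ + 3y₂ + y₃] = 0.375·(4.85) = 1.81875.

1.81875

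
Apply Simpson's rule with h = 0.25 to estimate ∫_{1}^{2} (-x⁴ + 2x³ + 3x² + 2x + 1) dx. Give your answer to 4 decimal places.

h = (2 − 1)/4 = 0.25.
Nodes x₀,…,x₄ = 1, 1.25, 1.5, 1.75, 2.
f(x) = -x⁴ + 2x³ + 3x² + 2x + 1: f₀=7, f₁=9.65234375, f₂=12.4375, f₃=15.02734375, f₄=17.
(h/3)·[f₀ + 4f₁ + 2f₂ + 4f₃ + f₄] = 0.083333·(147.59375) = 12.2995.

12.2995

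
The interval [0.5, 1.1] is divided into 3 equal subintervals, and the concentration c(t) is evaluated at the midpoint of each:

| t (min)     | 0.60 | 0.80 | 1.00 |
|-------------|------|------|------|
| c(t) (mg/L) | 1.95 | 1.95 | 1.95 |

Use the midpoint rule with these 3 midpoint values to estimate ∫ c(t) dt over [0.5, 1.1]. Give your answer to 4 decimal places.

1.1700

h = 0.2, n = 3.
h·[y(m₁) + y(m₂) + y(m₃)] = 0.2·(5.85) = 1.1700.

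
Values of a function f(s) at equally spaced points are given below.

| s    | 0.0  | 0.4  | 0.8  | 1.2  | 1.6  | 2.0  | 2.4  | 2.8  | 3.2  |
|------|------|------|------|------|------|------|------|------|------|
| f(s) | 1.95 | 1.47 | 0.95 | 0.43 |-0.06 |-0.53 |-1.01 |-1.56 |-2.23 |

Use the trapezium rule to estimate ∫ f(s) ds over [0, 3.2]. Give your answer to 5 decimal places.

h = 0.4, n = 8.
(h/2)·[y₀ + 2y₁ + 2y₂ + 2y₃ + 2y₄ + 2y₅ + 2y₆ + 2y₇ + y₈] = 0.2·(-0.90) = -0.18000.

-0.18000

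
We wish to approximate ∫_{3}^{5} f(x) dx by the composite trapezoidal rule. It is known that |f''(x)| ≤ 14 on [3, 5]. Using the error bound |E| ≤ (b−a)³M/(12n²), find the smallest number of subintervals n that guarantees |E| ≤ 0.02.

22

Need 112/(12n²) ≤ 0.02.
n² ≥ 112/(12·0.02) = 466.667 ⇒ n ≥ 21.6025, so the smallest n is 22.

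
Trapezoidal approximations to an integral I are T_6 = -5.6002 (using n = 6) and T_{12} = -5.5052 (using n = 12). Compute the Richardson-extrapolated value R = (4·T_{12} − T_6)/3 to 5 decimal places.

R = (4·T_{12} − T_6) / 3 = (4·(-5.5052) − (-5.6002))/3 = (-16.4206)/3 = -5.47353.

-5.47353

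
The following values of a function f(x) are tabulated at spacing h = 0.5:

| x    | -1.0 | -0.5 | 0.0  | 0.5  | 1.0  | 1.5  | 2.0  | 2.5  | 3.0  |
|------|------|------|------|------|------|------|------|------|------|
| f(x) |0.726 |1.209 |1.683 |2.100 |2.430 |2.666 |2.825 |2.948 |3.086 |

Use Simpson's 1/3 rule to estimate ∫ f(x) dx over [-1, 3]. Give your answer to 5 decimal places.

h = 0.5, n = 8.
(h/3)·[y₀ + 4y₁ + 2y₂ + 4y₃ + 2y₄ + 4y₅ + 2y₆ + 4y₇ + y₈] = 0.166667·(53.380) = 8.89667.

8.89667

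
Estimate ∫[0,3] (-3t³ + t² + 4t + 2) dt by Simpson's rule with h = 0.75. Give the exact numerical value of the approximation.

-27.75

h = (3 − 0)/4 = 0.75.
Nodes t₀,…,t₄ = 0, 0.75, 1.5, 2.25, 3.
f(t) = -3t³ + t² + 4t + 2: f₀=2, f₁=4.296875, f₂=0.125, f₃=-18.109375, f₄=-58.
(h/3)·[f₀ + 4f₁ + 2f₂ + 4f₃ + f₄] = 0.25·(-111) = -27.75.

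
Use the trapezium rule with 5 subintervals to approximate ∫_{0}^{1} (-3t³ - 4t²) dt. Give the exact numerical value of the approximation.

-2.14

h = (1 − 0)/5 = 0.2.
Nodes t₀,…,t₅ = 0, 0.2, 0.4, 0.6, 0.8, 1.
f(t) = -3t³ - 4t²: f₀=0, f₁=-0.184, f₂=-0.832, f₃=-2.088, f₄=-4.096, f₅=-7.
(h/2)·[f₀ + 2f₁ + 2f₂ + 2f₃ + 2f₄ + f₅] = 0.1·(-21.4) = -2.14.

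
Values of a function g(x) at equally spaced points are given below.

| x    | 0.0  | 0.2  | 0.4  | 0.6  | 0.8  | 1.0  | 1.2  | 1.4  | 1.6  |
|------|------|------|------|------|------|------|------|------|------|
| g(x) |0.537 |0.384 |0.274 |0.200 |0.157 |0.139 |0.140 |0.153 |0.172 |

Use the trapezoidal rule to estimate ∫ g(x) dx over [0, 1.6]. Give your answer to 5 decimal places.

h = 0.2, n = 8.
(h/2)·[y₀ + 2y₁ + 2y₂ + 2y₃ + 2y₄ + 2y₅ + 2y₆ + 2y₇ + y₈] = 0.1·(3.603) = 0.36030.

0.36030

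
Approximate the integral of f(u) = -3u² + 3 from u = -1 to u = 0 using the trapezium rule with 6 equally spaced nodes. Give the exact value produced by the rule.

1.98

h = (0 − (-1))/5 = 0.2.
Nodes u₀,…,u₅ = -1, -0.8, -0.6, -0.4, -0.2, 0.
f(u) = -3u² + 3: f₀=0, f₁=1.08, f₂=1.92, f₃=2.52, f₄=2.88, f₅=3.
(h/2)·[f₀ + 2f₁ + 2f₂ + 2f₃ + 2f₄ + f₅] = 0.1·(19.8) = 1.98.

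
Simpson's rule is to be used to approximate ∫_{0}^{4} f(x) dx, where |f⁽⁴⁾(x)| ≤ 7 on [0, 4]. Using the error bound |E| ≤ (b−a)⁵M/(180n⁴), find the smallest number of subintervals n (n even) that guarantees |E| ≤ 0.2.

Need 7168/(180n⁴) ≤ 0.2.
n⁴ ≥ 7168/(180·0.2) = 199.111 ⇒ n ≥ 3.7564, so the smallest even n is 4. (n must be even for Simpson's rule.)

4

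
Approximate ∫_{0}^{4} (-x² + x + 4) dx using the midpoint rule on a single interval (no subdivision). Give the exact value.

M = (b−a)·f(2) = 4·(2) = 8.

8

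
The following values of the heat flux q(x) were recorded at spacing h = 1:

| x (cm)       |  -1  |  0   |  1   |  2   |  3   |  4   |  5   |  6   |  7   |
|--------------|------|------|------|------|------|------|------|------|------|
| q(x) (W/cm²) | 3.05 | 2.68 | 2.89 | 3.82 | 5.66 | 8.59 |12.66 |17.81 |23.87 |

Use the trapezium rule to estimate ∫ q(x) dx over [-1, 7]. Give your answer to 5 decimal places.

h = 1, n = 8.
(h/2)·[y₀ + 2y₁ + 2y₂ + 2y₃ + 2y₄ + 2y₅ + 2y₆ + 2y₇ + y₈] = 0.5·(135.14) = 67.57000.

67.57000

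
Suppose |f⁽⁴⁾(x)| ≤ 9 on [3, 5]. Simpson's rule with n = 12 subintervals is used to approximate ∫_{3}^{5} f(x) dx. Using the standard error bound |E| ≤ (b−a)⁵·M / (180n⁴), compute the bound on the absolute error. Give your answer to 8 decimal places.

|E| ≤ (2)⁵·9 / (180·12⁴) = 288/3732480 = 0.00007716.

0.00007716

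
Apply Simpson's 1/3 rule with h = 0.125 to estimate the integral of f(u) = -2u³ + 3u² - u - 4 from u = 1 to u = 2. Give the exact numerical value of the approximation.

-6

h = (2 − 1)/8 = 0.125.
Nodes u₀,…,u₈ = 1, 1.125, 1.25, 1.375, 1.5, 1.625, 1.75, 1.875, 2.
f(u) = -2u³ + 3u² - u - 4: f₀=-4, f₁=-4.17578125, f₂=-4.46875, f₃=-4.90234375, f₄=-5.5, f₅=-6.28515625, f₆=-7.28125, f₇=-8.51171875, f₈=-10.
(h/3)·[f₀ + 4f₁ + 2f₂ + 4f₃ + 2f₄ + 4f₅ + 2f₆ + 4f₇ + f₈] = 0.041667·(-144) = -6.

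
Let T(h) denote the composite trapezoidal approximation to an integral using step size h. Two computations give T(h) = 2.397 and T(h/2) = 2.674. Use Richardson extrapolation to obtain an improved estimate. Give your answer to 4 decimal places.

2.7663

R = (4·T(h/2) − T(h)) / 3 = (4·2.674 − 2.397)/3 = (8.299)/3 = 2.7663.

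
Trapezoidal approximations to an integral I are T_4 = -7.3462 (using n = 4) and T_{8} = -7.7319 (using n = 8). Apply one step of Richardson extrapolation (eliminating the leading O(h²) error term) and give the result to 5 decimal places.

R = (4·T_{8} − T_4) / 3 = (4·(-7.7319) − (-7.3462))/3 = (-23.5814)/3 = -7.86047.

-7.86047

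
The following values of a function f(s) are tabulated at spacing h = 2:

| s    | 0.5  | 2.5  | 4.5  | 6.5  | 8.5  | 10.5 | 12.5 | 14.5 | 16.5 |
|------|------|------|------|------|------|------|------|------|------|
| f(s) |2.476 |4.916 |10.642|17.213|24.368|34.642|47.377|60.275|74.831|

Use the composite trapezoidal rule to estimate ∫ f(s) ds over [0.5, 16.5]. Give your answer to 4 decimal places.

476.1730

h = 2, n = 8.
(h/2)·[y₀ + 2y₁ + 2y₂ + 2y₃ + 2y₄ + 2y₅ + 2y₆ + 2y₇ + y₈] = 1·(476.173) = 476.1730.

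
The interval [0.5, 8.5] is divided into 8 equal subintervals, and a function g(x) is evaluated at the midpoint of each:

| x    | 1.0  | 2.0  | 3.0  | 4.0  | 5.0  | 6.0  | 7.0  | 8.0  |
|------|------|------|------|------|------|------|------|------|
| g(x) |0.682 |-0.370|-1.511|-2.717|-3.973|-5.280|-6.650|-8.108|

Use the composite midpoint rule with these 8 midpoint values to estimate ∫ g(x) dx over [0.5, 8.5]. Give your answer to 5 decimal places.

h = 1, n = 8.
h·[y(m₁) + y(m₂) + y(m₃) + y(m₄) + y(m₅) + y(m₆) + y(m₇) + y(m₈)] = 1·(-27.927) = -27.92700.

-27.92700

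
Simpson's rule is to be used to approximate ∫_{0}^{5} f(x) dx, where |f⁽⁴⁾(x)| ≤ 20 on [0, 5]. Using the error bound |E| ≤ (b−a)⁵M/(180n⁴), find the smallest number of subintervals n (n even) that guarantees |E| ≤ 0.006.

16

Need 62500/(180n⁴) ≤ 0.006.
n⁴ ≥ 62500/(180·0.006) = 57870.4 ⇒ n ≥ 15.5101, so the smallest even n is 16. (n must be even for Simpson's rule.)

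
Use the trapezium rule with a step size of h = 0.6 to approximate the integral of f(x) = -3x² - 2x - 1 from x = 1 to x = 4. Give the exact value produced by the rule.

h = (4 − 1)/5 = 0.6.
Nodes x₀,…,x₅ = 1, 1.6, 2.2, 2.8, 3.4, 4.
f(x) = -3x² - 2x - 1: f₀=-6, f₁=-11.88, f₂=-19.92, f₃=-30.12, f₄=-42.48, f₅=-57.
(h/2)·[f₀ + 2f₁ + 2f₂ + 2f₃ + 2f₄ + f₅] = 0.3·(-271.8) = -81.54.

-81.54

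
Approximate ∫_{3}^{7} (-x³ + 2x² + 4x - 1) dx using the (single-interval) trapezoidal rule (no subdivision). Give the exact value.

-432

T = (b−a)/2 · [f(3) + f(7)] = 2·[2 + (-218)] = -432.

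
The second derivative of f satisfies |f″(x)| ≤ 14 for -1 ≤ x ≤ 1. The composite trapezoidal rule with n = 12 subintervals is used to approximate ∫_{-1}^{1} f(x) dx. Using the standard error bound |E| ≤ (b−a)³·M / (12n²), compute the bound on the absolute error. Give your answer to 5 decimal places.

0.06481

|E| ≤ (2)³·14 / (12·12²) = 112/1728 = 0.06481.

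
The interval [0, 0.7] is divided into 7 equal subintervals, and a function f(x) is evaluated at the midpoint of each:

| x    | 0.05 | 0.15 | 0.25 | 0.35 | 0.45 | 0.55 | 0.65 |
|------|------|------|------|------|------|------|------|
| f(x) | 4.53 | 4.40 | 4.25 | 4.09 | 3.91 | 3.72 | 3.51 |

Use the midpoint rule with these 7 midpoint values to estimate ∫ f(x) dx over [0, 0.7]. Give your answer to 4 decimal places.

h = 0.1, n = 7.
h·[y(m₁) + y(m₂) + y(m₃) + y(m₄) + y(m₅) + y(m₆) + y(m₇)] = 0.1·(28.41) = 2.8410.

2.8410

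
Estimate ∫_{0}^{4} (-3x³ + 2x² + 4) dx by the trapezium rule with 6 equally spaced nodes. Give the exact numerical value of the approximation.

-140.16

h = (4 − 0)/5 = 0.8.
Nodes x₀,…,x₅ = 0, 0.8, 1.6, 2.4, 3.2, 4.
f(x) = -3x³ + 2x² + 4: f₀=4, f₁=3.744, f₂=-3.168, f₃=-25.952, f₄=-73.824, f₅=-156.
(h/2)·[f₀ + 2f₁ + 2f₂ + 2f₃ + 2f₄ + f₅] = 0.4·(-350.4) = -140.16.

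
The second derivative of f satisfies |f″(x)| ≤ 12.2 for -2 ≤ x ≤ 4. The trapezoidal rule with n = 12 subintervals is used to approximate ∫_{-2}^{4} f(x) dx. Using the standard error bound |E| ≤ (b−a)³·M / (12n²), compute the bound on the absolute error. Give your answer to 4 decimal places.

|E| ≤ (6)³·12.2 / (12·12²) = 2635.2/1728 = 1.5250.

1.5250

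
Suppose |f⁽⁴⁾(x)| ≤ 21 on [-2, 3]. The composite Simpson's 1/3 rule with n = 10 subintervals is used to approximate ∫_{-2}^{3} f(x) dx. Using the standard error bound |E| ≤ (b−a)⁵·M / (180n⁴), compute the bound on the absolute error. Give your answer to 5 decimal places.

0.03646

|E| ≤ (5)⁵·21 / (180·10⁴) = 65625/1800000 = 0.03646.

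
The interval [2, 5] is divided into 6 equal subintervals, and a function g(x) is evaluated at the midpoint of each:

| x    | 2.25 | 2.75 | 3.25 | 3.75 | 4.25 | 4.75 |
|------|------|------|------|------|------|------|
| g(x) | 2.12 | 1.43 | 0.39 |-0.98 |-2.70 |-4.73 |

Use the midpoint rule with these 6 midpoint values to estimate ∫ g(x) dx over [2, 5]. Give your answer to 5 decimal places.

h = 0.5, n = 6.
h·[y(m₁) + y(m₂) + y(m₃) + y(m₄) + y(m₅) + y(m₆)] = 0.5·(-4.47) = -2.23500.

-2.23500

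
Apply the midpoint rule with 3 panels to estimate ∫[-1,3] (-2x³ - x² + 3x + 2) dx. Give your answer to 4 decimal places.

h = (3 − (-1))/3 = 1.333333.
Midpoints m₁,…,m₃ = -0.333333, 1, 2.333333.
f(m₁)=0.962963, f(m₂)=2, f(m₃)=-21.851852.
h·[f(m₁) + f(m₂) + f(m₃)] = 1.333333·(-18.888889) = -25.1852.

-25.1852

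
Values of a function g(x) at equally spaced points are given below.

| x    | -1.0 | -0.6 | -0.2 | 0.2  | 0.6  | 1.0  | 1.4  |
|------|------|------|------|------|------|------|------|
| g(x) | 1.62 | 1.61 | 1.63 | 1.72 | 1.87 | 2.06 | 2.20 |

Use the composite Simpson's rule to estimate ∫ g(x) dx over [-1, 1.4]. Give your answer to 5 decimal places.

h = 0.4, n = 6.
(h/3)·[y₀ + 4y₁ + 2y₂ + 4y₃ + 2y₄ + 4y₅ + y₆] = 0.133333·(32.38) = 4.31733.

4.31733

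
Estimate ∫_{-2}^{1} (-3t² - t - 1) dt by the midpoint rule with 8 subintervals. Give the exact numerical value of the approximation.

h = (1 − (-2))/8 = 0.375.
Midpoints m₁,…,m₈ = -1.8125, -1.4375, -1.0625, -0.6875, -0.3125, 0.0625, 0.4375, 0.8125.
f(m₁)=-9.04296875, f(m₂)=-5.76171875, f(m₃)=-3.32421875, f(m₄)=-1.73046875, f(m₅)=-0.98046875, f(m₆)=-1.07421875, f(m₇)=-2.01171875, f(m₈)=-3.79296875.
h·[f(m₁) + f(m₂) + f(m₃) + f(m₄) + f(m₅) + f(m₆) + f(m₇) + f(m₈)] = 0.375·(-27.71875) = -10.39453125.

-10.39453125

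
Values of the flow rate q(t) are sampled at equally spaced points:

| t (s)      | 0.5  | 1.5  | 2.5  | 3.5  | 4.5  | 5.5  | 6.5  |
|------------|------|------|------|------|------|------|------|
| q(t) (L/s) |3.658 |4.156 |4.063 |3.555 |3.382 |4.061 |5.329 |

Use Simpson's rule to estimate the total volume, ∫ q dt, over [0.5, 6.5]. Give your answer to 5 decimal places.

23.65500

h = 1, n = 6.
(h/3)·[y₀ + 4y₁ + 2y₂ + 4y₃ + 2y₄ + 4y₅ + y₆] = 0.333333·(70.965) = 23.65500.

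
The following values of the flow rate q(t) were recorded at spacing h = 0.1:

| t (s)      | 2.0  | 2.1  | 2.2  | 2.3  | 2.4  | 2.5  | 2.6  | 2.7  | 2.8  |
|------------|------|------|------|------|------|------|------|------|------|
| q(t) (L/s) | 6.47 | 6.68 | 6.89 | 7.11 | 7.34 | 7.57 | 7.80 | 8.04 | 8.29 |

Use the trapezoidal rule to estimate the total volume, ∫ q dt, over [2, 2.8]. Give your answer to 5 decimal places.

5.88100

h = 0.1, n = 8.
(h/2)·[y₀ + 2y₁ + 2y₂ + 2y₃ + 2y₄ + 2y₅ + 2y₆ + 2y₇ + y₈] = 0.05·(117.62) = 5.88100.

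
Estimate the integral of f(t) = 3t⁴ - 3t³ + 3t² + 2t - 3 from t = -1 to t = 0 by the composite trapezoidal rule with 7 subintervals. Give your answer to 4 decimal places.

-1.6041

h = (0 − (-1))/7 = 0.142857.
Nodes t₀,…,t₇ = -1, -0.857143, -0.714286, -0.571429, -0.428571, -0.285714, -0.142857, 0.
f(t) = 3t⁴ - 3t³ + 3t² + 2t - 3: f₀=4, f₁=0.998334, f₂=-1.023740, f₃=-2.283632, f₄=-2.968763, f₅=-3.236568, f₆=-3.214494, f₇=-3.
(h/2)·[f₀ + 2f₁ + 2f₂ + 2f₃ + 2f₄ + 2f₅ + 2f₆ + f₇] = 0.071429·(-22.457726) = -1.6041.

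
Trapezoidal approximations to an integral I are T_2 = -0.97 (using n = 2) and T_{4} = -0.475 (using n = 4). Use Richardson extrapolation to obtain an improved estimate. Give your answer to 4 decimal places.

-0.3100

R = (4·T_{4} − T_2) / 3 = (4·(-0.475) − (-0.97))/3 = (-0.930)/3 = -0.3100.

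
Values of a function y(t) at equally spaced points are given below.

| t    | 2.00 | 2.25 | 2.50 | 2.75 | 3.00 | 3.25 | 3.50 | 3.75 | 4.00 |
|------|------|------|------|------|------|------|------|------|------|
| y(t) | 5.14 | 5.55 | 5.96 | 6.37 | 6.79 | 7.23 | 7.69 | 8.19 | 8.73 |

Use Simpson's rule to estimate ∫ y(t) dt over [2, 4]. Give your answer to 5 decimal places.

h = 0.25, n = 8.
(h/3)·[y₀ + 4y₁ + 2y₂ + 4y₃ + 2y₄ + 4y₅ + 2y₆ + 4y₇ + y₈] = 0.083333·(164.11) = 13.67583.

13.67583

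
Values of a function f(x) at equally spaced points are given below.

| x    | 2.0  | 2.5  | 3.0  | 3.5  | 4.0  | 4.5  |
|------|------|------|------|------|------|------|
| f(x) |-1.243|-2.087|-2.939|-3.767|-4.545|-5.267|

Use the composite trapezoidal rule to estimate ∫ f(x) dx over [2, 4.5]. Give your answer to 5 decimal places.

h = 0.5, n = 5.
(h/2)·[y₀ + 2y₁ + 2y₂ + 2y₃ + 2y₄ + y₅] = 0.25·(-33.186) = -8.29650.

-8.29650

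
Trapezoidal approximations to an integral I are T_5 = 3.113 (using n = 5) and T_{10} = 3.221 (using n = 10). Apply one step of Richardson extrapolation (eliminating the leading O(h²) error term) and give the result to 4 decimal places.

R = (4·T_{10} − T_5) / 3 = (4·3.221 − 3.113)/3 = (9.771)/3 = 3.2570.

3.2570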